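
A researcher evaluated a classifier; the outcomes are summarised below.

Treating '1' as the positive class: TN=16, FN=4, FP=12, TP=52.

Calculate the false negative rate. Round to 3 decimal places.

0.071

FNR = FN/(FN+TP) = 4/(4+52) = 0.071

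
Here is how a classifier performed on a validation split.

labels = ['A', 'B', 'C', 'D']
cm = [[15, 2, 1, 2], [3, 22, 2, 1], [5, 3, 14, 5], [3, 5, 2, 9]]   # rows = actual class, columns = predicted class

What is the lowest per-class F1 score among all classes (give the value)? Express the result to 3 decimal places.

0.500

Per-class F1 score (2·TP/(2·TP+FP+FN)):
  A: TP=15, FP=3+5+3=11, FN=2+1+2=5 → 30/46 = 0.6522
  B: TP=22, FP=2+3+5=10, FN=3+2+1=6 → 44/60 = 0.7333
  C: TP=14, FP=1+2+2=5, FN=5+3+5=13 → 28/46 = 0.6087
  D: TP=9, FP=2+1+5=8, FN=3+5+2=10 → 18/36 = 0.5000
Lowest is class 'D' with F1 score = 0.500.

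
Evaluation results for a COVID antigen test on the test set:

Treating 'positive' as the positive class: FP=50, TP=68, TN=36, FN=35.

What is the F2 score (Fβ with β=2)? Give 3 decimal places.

Fβ = (1+β²)·TP / ((1+β²)·TP + β²·FN + FP), with β²=4
= 5·68 / (5·68 + 4·35 + 50) = 0.642

0.642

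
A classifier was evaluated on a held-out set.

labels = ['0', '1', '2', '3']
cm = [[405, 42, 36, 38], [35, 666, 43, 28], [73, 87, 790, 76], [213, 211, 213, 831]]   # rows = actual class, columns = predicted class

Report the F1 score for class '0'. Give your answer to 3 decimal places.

0.650

Take TP from the diagonal, FP from the rest of the '0' prediction marginal, FN from the rest of the '0' actual marginal.
F1 score = 2·TP/(2·TP+FP+FN).
0: TP=405, FP=35+73+213=321, FN=42+36+38=116 → 810/1247 = 0.6496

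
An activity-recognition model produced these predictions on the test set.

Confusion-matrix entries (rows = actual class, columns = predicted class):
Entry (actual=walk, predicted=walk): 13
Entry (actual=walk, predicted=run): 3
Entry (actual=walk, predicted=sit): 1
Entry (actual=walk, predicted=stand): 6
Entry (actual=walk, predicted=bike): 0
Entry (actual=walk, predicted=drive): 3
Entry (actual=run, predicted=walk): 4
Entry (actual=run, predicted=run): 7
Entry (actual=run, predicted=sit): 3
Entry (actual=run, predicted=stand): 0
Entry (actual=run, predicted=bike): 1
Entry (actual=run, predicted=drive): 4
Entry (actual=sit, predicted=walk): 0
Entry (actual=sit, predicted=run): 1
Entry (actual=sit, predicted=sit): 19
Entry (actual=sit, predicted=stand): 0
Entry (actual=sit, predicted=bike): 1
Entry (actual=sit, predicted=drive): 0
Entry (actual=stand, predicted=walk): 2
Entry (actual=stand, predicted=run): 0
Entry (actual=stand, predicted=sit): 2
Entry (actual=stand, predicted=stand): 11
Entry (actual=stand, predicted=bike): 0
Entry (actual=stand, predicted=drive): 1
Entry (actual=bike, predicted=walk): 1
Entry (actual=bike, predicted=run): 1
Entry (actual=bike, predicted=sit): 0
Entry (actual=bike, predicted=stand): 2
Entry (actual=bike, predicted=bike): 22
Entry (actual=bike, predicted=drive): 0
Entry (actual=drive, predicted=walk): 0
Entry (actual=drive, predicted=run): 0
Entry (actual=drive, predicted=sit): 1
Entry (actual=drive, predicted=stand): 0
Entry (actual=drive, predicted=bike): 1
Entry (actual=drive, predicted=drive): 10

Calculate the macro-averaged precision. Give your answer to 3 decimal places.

0.663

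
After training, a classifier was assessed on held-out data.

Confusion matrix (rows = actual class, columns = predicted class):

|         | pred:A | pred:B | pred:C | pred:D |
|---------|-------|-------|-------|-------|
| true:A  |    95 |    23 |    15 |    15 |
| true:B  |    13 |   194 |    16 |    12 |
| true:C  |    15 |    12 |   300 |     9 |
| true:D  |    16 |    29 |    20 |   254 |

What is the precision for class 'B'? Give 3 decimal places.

0.752

Treat 'B' as positive and all other classes as negative.
precision = TP/(TP+FP).
B: TP=194, FP=23+12+29=64 → 194/258 = 0.7519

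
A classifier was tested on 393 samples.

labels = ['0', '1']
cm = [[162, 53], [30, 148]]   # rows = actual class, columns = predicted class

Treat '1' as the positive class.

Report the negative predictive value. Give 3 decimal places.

NPV = TN/(TN+FN) = 162/(162+30) = 0.844

0.844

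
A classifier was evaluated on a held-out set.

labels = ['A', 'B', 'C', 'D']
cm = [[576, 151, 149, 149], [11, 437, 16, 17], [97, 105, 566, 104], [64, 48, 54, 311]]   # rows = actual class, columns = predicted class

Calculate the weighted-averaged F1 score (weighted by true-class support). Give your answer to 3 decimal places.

Per-class F1 score (2·TP/(2·TP+FP+FN)):
  A: TP=576, FP=11+97+64=172, FN=151+149+149=449 → 1152/1773 = 0.6497
  B: TP=437, FP=151+105+48=304, FN=11+16+17=44 → 874/1222 = 0.7152
  C: TP=566, FP=149+16+54=219, FN=97+105+104=306 → 1132/1657 = 0.6832
  D: TP=311, FP=149+17+104=270, FN=64+48+54=166 → 622/1058 = 0.5879
Weighted-F1 score = Σ (supportᵢ/N)·F1 scoreᵢ with N=2855: (1025/2855)·0.6497 + (481/2855)·0.7152 + (872/2855)·0.6832 + (477/2855)·0.5879 = 0.661

0.661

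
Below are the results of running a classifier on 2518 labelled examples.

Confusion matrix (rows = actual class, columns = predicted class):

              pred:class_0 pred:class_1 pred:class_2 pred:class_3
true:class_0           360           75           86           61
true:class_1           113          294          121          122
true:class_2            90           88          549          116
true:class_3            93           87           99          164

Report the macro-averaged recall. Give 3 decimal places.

0.523

Per-class recall (TP/(TP+FN)):
  class_0: TP=360, FN=75+86+61=222 → 360/582 = 0.6186
  class_1: TP=294, FN=113+121+122=356 → 294/650 = 0.4523
  class_2: TP=549, FN=90+88+116=294 → 549/843 = 0.6512
  class_3: TP=164, FN=93+87+99=279 → 164/443 = 0.3702
Macro-recall = mean = (0.6186 + 0.4523 + 0.6512 + 0.3702) / 4 = 0.523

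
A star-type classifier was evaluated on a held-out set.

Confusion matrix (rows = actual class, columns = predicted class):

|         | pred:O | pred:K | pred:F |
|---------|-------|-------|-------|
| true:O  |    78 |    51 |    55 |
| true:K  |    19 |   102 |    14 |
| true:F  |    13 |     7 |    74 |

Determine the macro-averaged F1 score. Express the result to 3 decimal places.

0.616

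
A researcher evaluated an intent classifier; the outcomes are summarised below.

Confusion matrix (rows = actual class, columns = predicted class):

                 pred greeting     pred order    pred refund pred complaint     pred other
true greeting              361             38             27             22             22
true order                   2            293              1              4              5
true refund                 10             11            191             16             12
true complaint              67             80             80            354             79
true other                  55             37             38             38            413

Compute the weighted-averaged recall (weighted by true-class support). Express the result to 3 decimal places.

0.715

Per-class recall (TP/(TP+FN)):
  greeting: TP=361, FN=38+27+22+22=109 → 361/470 = 0.7681
  order: TP=293, FN=2+1+4+5=12 → 293/305 = 0.9607
  refund: TP=191, FN=10+11+16+12=49 → 191/240 = 0.7958
  complaint: TP=354, FN=67+80+80+79=306 → 354/660 = 0.5364
  other: TP=413, FN=55+37+38+38=168 → 413/581 = 0.7108
Weighted-recall = Σ (supportᵢ/N)·recallᵢ with N=2256: (470/2256)·0.7681 + (305/2256)·0.9607 + (240/2256)·0.7958 + (660/2256)·0.5364 + (581/2256)·0.7108 = 0.715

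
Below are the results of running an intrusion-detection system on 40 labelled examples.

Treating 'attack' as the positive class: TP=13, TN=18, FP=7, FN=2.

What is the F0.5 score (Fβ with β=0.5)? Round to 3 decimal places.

Fβ = (1+β²)·TP / ((1+β²)·TP + β²·FN + FP), with β²=1/4
= 1.25·13 / (1.25·13 + 0.25·2 + 7) = 0.684

0.684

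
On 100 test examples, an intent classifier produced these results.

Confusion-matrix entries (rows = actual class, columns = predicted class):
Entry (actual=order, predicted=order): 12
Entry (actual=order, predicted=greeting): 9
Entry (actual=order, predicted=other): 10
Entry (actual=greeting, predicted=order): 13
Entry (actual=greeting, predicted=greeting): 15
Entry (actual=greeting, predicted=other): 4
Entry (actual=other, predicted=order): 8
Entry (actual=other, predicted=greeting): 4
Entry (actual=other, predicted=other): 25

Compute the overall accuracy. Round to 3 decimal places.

Accuracy = trace / total = (12+15+25=52) / 100 = 52/100 = 0.520

0.520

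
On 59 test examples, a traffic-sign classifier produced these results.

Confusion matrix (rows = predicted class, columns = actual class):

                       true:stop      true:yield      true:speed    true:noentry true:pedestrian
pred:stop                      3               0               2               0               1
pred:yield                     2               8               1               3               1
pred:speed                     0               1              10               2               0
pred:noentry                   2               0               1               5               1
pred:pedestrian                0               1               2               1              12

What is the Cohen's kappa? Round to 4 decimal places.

0.5481

Observed agreement pₒ = trace/N = 38/59 = 0.64407
Expected agreement pₑ = Σ (rowᵢ·colᵢ)/N² = (7·6 + 10·15 + 16·13 + 11·9 + 15·16)/59² = 0.21230
κ = (pₒ − pₑ)/(1 − pₑ) = (0.64407 − 0.21230)/(1 − 0.21230) = 0.5481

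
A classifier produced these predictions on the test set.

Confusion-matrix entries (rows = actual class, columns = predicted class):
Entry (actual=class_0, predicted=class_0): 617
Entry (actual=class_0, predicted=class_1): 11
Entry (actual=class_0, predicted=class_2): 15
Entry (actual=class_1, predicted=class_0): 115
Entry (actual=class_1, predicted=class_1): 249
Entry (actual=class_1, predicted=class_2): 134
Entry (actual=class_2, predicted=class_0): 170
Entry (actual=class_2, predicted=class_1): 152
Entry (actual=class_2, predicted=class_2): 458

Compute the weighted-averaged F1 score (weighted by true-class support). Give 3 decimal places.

0.677

Per-class F1 score (2·TP/(2·TP+FP+FN)):
  class_0: TP=617, FP=115+170=285, FN=11+15=26 → 1234/1545 = 0.7987
  class_1: TP=249, FP=11+152=163, FN=115+134=249 → 498/910 = 0.5473
  class_2: TP=458, FP=15+134=149, FN=170+152=322 → 916/1387 = 0.6604
Weighted-F1 score = Σ (supportᵢ/N)·F1 scoreᵢ with N=1921: (643/1921)·0.7987 + (498/1921)·0.5473 + (780/1921)·0.6604 = 0.677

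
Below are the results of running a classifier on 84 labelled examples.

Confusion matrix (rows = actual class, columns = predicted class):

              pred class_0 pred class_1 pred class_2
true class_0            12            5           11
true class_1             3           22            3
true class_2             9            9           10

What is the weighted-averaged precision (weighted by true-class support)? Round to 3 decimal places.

Per-class precision (TP/(TP+FP)):
  class_0: TP=12, FP=3+9=12 → 12/24 = 0.5000
  class_1: TP=22, FP=5+9=14 → 22/36 = 0.6111
  class_2: TP=10, FP=11+3=14 → 10/24 = 0.4167
Weighted-precision = Σ (supportᵢ/N)·precisionᵢ with N=84: (28/84)·0.5000 + (28/84)·0.6111 + (28/84)·0.4167 = 0.509

0.509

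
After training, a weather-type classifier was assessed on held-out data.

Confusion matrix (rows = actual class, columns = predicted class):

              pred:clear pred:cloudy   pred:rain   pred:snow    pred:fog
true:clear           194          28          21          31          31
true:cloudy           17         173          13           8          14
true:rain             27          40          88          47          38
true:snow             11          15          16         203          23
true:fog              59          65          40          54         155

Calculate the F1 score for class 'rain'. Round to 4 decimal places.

Treat 'rain' as positive and all other classes as negative.
F1 score = 2·TP/(2·TP+FP+FN).
rain: TP=88, FP=21+13+16+40=90, FN=27+40+47+38=152 → 176/418 = 0.42105

0.4211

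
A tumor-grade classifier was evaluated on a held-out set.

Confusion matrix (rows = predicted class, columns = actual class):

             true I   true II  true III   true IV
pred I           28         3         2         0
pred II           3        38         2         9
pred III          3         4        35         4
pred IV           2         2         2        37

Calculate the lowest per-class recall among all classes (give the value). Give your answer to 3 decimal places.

0.740

Per-class recall (TP/(TP+FN)):
  I: TP=28, FN=3+3+2=8 → 28/36 = 0.7778
  II: TP=38, FN=3+4+2=9 → 38/47 = 0.8085
  III: TP=35, FN=2+2+2=6 → 35/41 = 0.8537
  IV: TP=37, FN=0+9+4=13 → 37/50 = 0.7400
Lowest is class 'IV' with recall = 0.740.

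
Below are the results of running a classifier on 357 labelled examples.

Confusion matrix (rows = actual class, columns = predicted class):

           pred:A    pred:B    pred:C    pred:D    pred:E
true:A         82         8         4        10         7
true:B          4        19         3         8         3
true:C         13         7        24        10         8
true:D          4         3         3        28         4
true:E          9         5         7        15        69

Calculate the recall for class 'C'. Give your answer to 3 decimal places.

0.387

recall = TP/(TP+FN).
C: TP=24, FN=13+7+10+8=38 → 24/62 = 0.3871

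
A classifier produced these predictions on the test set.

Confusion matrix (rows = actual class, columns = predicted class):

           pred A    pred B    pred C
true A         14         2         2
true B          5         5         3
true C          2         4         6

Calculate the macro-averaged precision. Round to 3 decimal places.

0.556

Per-class precision (TP/(TP+FP)):
  A: TP=14, FP=5+2=7 → 14/21 = 0.6667
  B: TP=5, FP=2+4=6 → 5/11 = 0.4545
  C: TP=6, FP=2+3=5 → 6/11 = 0.5455
Macro-precision = mean = (0.6667 + 0.4545 + 0.5455) / 3 = 0.556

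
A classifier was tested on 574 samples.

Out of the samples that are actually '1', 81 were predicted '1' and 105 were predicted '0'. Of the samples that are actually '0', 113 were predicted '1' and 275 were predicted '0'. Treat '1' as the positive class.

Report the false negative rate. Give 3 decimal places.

0.565

FNR = FN/(FN+TP) = 105/(105+81) = 0.565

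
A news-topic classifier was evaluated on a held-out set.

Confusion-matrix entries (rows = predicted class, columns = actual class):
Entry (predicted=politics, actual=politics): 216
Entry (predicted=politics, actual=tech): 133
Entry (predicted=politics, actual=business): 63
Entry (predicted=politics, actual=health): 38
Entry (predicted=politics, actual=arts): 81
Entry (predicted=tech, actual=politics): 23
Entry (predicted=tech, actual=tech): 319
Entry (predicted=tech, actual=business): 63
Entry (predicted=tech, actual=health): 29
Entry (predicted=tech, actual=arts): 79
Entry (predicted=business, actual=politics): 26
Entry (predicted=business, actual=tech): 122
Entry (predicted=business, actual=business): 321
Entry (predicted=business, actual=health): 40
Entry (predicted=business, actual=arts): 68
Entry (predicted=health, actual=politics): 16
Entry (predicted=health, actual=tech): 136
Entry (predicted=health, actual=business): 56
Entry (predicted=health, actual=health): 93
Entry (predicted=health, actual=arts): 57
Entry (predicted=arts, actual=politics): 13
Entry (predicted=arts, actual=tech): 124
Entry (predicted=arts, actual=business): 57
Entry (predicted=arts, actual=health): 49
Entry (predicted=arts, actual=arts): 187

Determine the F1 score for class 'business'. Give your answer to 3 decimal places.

0.565

Take TP from the diagonal, FP from the rest of the 'business' prediction marginal, FN from the rest of the 'business' actual marginal.
F1 score = 2·TP/(2·TP+FP+FN).
business: TP=321, FP=26+122+40+68=256, FN=63+63+56+57=239 → 642/1137 = 0.5646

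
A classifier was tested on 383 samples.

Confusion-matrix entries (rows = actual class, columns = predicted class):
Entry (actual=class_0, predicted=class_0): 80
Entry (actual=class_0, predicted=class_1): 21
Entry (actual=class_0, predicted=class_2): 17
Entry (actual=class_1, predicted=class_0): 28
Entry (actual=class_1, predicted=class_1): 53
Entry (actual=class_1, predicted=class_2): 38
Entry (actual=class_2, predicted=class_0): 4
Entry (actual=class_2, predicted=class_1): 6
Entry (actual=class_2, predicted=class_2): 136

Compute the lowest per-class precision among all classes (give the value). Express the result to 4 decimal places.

Per-class precision (TP/(TP+FP)):
  class_0: TP=80, FP=28+4=32 → 80/112 = 0.71429
  class_1: TP=53, FP=21+6=27 → 53/80 = 0.66250
  class_2: TP=136, FP=17+38=55 → 136/191 = 0.71204
Lowest is class 'class_1' with precision = 0.6625.

0.6625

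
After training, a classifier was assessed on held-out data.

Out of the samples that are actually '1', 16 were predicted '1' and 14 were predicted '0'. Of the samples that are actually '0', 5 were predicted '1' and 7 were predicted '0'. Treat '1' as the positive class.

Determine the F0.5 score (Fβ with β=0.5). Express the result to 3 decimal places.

Fβ = (1+β²)·TP / ((1+β²)·TP + β²·FN + FP), with β²=1/4
= 1.25·16 / (1.25·16 + 0.25·14 + 5) = 0.702

0.702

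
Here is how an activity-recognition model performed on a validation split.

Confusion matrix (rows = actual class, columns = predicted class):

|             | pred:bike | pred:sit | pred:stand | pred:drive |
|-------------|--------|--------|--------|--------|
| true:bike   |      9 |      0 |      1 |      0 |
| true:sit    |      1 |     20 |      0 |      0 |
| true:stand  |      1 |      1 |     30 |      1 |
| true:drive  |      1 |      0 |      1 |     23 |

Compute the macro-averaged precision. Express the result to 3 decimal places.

0.900

Per-class precision (TP/(TP+FP)):
  bike: TP=9, FP=1+1+1=3 → 9/12 = 0.7500
  sit: TP=20, FP=0+1+0=1 → 20/21 = 0.9524
  stand: TP=30, FP=1+0+1=2 → 30/32 = 0.9375
  drive: TP=23, FP=0+0+1=1 → 23/24 = 0.9583
Macro-precision = mean = (0.7500 + 0.9524 + 0.9375 + 0.9583) / 4 = 0.900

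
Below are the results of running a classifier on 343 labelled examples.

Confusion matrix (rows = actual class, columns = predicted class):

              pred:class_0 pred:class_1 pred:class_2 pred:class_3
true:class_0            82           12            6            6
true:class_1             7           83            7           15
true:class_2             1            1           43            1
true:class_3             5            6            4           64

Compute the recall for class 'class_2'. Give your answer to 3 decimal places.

Take TP from the diagonal, FP from the rest of the 'class_2' prediction marginal, FN from the rest of the 'class_2' actual marginal.
recall = TP/(TP+FN).
class_2: TP=43, FN=1+1+1=3 → 43/46 = 0.9348

0.935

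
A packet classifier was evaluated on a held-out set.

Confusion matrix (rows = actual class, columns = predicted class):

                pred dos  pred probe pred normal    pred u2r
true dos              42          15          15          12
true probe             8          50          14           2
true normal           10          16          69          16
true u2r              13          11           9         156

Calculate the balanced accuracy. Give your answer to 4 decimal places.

Balanced accuracy = mean of per-class recall.
  dos: recall = 42/84 = 0.50000
  probe: recall = 50/74 = 0.67568
  normal: recall = 69/111 = 0.62162
  u2r: recall = 156/189 = 0.82540
Mean = (0.50000 + 0.67568 + 0.62162 + 0.82540) / 4 = 0.6557

0.6557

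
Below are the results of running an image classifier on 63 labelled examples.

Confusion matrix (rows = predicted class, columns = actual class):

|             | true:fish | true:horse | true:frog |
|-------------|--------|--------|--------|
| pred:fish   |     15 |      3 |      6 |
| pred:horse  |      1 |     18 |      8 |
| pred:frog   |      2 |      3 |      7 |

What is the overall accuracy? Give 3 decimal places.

0.635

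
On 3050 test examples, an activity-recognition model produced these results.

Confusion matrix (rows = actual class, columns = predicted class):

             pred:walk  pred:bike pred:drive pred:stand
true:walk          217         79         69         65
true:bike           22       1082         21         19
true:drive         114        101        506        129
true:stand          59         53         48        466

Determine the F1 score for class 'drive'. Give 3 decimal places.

One-vs-rest for 'drive': TP = diagonal; FP = other classes predicted 'drive'; FN = 'drive' predicted as other.
F1 score = 2·TP/(2·TP+FP+FN).
drive: TP=506, FP=69+21+48=138, FN=114+101+129=344 → 1012/1494 = 0.6774

0.677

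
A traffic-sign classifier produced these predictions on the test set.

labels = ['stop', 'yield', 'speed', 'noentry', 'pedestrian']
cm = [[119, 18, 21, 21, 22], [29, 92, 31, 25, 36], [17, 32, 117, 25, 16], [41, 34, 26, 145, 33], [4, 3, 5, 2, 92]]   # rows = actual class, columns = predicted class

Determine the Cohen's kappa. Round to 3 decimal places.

0.451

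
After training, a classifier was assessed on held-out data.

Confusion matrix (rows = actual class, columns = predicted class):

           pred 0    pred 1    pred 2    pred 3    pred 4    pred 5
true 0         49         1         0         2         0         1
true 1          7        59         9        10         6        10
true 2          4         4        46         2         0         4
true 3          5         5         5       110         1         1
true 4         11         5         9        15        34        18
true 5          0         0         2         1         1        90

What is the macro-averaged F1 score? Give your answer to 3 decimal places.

0.716

Per-class F1 score (2·TP/(2·TP+FP+FN)):
  0: TP=49, FP=7+4+5+11+0=27, FN=1+0+2+0+1=4 → 98/129 = 0.7597
  1: TP=59, FP=1+4+5+5+0=15, FN=7+9+10+6+10=42 → 118/175 = 0.6743
  2: TP=46, FP=0+9+5+9+2=25, FN=4+4+2+0+4=14 → 92/131 = 0.7023
  3: TP=110, FP=2+10+2+15+1=30, FN=5+5+5+1+1=17 → 220/267 = 0.8240
  4: TP=34, FP=0+6+0+1+1=8, FN=11+5+9+15+18=58 → 68/134 = 0.5075
  5: TP=90, FP=1+10+4+1+18=34, FN=0+0+2+1+1=4 → 180/218 = 0.8257
Macro-F1 score = mean = (0.7597 + 0.6743 + 0.7023 + 0.8240 + 0.5075 + 0.8257) / 6 = 0.716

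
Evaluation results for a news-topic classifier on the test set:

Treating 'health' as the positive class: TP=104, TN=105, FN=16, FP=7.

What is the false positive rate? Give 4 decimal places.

FPR = FP/(FP+TN) = 7/(7+105) = 0.0625

0.0625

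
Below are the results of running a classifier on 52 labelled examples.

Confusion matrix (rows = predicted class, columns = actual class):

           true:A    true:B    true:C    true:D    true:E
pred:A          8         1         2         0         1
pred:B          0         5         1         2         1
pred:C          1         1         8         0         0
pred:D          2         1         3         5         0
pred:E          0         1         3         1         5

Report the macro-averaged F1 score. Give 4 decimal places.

0.5917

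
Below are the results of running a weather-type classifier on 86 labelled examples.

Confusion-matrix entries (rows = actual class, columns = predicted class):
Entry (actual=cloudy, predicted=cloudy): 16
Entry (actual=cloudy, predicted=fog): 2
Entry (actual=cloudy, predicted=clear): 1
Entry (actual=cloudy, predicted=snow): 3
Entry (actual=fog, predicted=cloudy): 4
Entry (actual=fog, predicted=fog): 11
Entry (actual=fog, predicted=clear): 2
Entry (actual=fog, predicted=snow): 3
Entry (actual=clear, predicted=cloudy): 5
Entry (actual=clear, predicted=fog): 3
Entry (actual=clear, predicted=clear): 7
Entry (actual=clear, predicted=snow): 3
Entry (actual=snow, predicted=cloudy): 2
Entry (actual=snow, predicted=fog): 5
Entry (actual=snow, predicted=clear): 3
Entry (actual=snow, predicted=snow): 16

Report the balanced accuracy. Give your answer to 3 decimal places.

0.570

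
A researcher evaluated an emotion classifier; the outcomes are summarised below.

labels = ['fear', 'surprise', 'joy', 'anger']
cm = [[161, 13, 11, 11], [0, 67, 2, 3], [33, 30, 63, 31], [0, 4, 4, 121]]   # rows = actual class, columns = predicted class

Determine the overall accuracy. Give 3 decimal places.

0.744

Accuracy = trace / total = (161+67+63+121=412) / 554 = 412/554 = 0.744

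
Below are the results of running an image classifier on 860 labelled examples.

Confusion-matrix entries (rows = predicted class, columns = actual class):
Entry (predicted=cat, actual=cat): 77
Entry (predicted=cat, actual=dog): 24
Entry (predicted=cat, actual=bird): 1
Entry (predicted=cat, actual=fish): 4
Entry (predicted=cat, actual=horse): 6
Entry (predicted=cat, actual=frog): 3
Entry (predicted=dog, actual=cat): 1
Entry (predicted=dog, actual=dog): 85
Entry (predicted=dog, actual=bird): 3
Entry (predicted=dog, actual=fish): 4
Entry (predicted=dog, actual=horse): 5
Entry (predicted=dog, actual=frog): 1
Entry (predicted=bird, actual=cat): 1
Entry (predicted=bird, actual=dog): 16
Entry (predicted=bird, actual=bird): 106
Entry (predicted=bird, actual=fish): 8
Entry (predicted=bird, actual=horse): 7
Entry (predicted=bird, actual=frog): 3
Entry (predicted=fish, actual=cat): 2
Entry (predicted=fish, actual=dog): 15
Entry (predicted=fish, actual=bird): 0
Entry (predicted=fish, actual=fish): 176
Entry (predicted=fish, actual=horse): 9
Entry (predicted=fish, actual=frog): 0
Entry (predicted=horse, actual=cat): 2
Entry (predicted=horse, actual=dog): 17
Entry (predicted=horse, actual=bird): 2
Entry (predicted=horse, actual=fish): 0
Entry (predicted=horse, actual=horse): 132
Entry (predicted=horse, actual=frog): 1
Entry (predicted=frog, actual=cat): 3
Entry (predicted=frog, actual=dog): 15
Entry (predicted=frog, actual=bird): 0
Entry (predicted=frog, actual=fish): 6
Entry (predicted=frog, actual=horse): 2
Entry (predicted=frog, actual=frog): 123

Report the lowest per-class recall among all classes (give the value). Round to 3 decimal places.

Per-class recall (TP/(TP+FN)):
  cat: TP=77, FN=1+1+2+2+3=9 → 77/86 = 0.8953
  dog: TP=85, FN=24+16+15+17+15=87 → 85/172 = 0.4942
  bird: TP=106, FN=1+3+0+2+0=6 → 106/112 = 0.9464
  fish: TP=176, FN=4+4+8+0+6=22 → 176/198 = 0.8889
  horse: TP=132, FN=6+5+7+9+2=29 → 132/161 = 0.8199
  frog: TP=123, FN=3+1+3+0+1=8 → 123/131 = 0.9389
Lowest is class 'dog' with recall = 0.494.

0.494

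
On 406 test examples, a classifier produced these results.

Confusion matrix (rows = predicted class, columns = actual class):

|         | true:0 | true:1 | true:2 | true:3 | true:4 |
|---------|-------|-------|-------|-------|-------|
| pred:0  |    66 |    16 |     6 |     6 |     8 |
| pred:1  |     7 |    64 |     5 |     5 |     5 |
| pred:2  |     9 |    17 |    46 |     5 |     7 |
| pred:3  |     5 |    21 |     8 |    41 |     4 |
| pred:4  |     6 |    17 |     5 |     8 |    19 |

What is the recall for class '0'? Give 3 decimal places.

One-vs-rest for '0': TP = diagonal; FP = other classes predicted '0'; FN = '0' predicted as other.
recall = TP/(TP+FN).
0: TP=66, FN=7+9+5+6=27 → 66/93 = 0.7097

0.710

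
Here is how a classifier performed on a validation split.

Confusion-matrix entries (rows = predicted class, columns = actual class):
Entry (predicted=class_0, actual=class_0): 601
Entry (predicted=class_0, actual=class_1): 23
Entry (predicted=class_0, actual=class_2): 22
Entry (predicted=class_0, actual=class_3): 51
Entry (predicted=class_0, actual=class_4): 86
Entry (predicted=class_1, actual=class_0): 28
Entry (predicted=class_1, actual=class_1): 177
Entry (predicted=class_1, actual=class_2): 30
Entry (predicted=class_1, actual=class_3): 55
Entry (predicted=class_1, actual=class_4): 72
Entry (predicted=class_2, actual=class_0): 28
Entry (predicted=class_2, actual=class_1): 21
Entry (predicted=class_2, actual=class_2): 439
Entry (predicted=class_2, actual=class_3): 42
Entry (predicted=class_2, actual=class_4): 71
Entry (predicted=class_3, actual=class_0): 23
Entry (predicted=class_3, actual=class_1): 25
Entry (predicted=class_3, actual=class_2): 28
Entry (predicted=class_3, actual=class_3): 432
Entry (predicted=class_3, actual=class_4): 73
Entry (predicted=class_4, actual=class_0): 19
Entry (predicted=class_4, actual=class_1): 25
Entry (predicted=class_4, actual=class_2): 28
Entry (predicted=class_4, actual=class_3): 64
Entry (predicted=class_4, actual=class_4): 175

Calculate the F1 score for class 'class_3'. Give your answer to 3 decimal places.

One-vs-rest for 'class_3': TP = diagonal; FP = other classes predicted 'class_3'; FN = 'class_3' predicted as other.
F1 score = 2·TP/(2·TP+FP+FN).
class_3: TP=432, FP=23+25+28+73=149, FN=51+55+42+64=212 → 864/1225 = 0.7053

0.705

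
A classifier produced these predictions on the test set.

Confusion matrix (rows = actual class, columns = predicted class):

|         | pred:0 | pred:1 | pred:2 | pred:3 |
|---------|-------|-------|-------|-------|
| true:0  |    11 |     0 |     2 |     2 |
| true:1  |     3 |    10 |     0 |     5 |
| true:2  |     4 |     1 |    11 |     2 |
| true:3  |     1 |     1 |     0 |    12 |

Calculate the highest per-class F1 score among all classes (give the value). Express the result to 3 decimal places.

Per-class F1 score (2·TP/(2·TP+FP+FN)):
  0: TP=11, FP=3+4+1=8, FN=0+2+2=4 → 22/34 = 0.6471
  1: TP=10, FP=0+1+1=2, FN=3+0+5=8 → 20/30 = 0.6667
  2: TP=11, FP=2+0+0=2, FN=4+1+2=7 → 22/31 = 0.7097
  3: TP=12, FP=2+5+2=9, FN=1+1+0=2 → 24/35 = 0.6857
Highest is class '2' with F1 score = 0.710.

0.710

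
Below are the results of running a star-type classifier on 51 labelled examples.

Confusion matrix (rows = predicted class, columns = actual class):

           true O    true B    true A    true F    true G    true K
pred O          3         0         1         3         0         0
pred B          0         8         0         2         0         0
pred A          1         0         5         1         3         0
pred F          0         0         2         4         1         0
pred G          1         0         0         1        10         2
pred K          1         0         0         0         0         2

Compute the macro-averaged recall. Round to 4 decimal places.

0.6172

Per-class recall (TP/(TP+FN)):
  O: TP=3, FN=0+1+0+1+1=3 → 3/6 = 0.50000
  B: TP=8, FN=0+0+0+0+0=0 → 8/8 = 1.00000
  A: TP=5, FN=1+0+2+0+0=3 → 5/8 = 0.62500
  F: TP=4, FN=3+2+1+1+0=7 → 4/11 = 0.36364
  G: TP=10, FN=0+0+3+1+0=4 → 10/14 = 0.71429
  K: TP=2, FN=0+0+0+0+2=2 → 2/4 = 0.50000
Macro-recall = mean = (0.50000 + 1.00000 + 0.62500 + 0.36364 + 0.71429 + 0.50000) / 6 = 0.6172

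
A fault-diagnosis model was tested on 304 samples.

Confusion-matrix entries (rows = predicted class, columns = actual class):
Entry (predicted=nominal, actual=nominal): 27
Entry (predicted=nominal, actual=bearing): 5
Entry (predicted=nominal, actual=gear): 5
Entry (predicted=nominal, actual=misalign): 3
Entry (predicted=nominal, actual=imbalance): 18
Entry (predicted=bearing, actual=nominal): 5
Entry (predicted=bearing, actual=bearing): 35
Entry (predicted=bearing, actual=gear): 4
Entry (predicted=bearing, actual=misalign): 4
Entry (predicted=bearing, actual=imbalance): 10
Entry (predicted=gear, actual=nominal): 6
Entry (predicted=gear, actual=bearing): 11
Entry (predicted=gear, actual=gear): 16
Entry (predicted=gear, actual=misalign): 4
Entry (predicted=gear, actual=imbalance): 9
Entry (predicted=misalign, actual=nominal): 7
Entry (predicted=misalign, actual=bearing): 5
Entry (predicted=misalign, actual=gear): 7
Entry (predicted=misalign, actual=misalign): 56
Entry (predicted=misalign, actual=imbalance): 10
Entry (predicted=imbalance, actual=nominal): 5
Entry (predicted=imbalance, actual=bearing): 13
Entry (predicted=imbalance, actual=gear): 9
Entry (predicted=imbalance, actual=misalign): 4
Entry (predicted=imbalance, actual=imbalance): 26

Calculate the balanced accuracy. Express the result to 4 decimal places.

0.5165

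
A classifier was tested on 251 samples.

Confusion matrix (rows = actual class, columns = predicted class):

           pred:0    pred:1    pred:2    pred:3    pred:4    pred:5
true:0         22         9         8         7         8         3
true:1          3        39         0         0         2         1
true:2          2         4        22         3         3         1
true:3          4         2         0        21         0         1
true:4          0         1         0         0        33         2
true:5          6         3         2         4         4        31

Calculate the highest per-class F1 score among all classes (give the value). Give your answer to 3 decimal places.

0.767

Per-class F1 score (2·TP/(2·TP+FP+FN)):
  0: TP=22, FP=3+2+4+0+6=15, FN=9+8+7+8+3=35 → 44/94 = 0.4681
  1: TP=39, FP=9+4+2+1+3=19, FN=3+0+0+2+1=6 → 78/103 = 0.7573
  2: TP=22, FP=8+0+0+0+2=10, FN=2+4+3+3+1=13 → 44/67 = 0.6567
  3: TP=21, FP=7+0+3+0+4=14, FN=4+2+0+0+1=7 → 42/63 = 0.6667
  4: TP=33, FP=8+2+3+0+4=17, FN=0+1+0+0+2=3 → 66/86 = 0.7674
  5: TP=31, FP=3+1+1+1+2=8, FN=6+3+2+4+4=19 → 62/89 = 0.6966
Highest is class '4' with F1 score = 0.767.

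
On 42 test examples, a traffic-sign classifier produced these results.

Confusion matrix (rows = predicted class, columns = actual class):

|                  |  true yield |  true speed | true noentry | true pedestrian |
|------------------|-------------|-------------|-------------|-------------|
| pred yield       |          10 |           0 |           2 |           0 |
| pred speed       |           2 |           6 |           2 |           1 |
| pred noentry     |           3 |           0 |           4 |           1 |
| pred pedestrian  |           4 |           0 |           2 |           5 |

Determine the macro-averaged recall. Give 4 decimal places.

Per-class recall (TP/(TP+FN)):
  yield: TP=10, FN=2+3+4=9 → 10/19 = 0.52632
  speed: TP=6, FN=0+0+0=0 → 6/6 = 1.00000
  noentry: TP=4, FN=2+2+2=6 → 4/10 = 0.40000
  pedestrian: TP=5, FN=0+1+1=2 → 5/7 = 0.71429
Macro-recall = mean = (0.52632 + 1.00000 + 0.40000 + 0.71429) / 4 = 0.6602

0.6602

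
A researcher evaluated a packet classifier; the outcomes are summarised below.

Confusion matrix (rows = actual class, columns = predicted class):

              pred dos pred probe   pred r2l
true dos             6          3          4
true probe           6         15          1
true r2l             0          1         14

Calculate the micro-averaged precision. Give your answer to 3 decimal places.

Micro-averaging pools counts across classes: ΣTP=35, ΣFP=15, ΣFN=15.
Micro-precision = TP/(TP+FP) on pooled counts = 0.700 (equals overall accuracy in single-label multiclass).

0.700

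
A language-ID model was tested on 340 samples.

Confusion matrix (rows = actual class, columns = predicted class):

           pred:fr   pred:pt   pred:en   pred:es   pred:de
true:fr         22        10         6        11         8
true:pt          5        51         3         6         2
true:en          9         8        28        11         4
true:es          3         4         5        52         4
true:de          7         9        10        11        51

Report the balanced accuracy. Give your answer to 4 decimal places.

0.5916

Balanced accuracy = mean of per-class recall.
  fr: recall = 22/57 = 0.38596
  pt: recall = 51/67 = 0.76119
  en: recall = 28/60 = 0.46667
  es: recall = 52/68 = 0.76471
  de: recall = 51/88 = 0.57955
Mean = (0.38596 + 0.76119 + 0.46667 + 0.76471 + 0.57955) / 5 = 0.5916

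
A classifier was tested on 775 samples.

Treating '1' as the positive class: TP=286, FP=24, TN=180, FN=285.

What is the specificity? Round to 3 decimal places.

Specificity = TN/(TN+FP) = 180/(180+24) = 0.882

0.882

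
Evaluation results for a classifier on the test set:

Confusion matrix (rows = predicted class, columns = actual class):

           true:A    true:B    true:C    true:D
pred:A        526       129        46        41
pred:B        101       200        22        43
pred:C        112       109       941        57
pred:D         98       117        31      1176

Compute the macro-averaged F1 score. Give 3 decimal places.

0.698

Per-class F1 score (2·TP/(2·TP+FP+FN)):
  A: TP=526, FP=129+46+41=216, FN=101+112+98=311 → 1052/1579 = 0.6662
  B: TP=200, FP=101+22+43=166, FN=129+109+117=355 → 400/921 = 0.4343
  C: TP=941, FP=112+109+57=278, FN=46+22+31=99 → 1882/2259 = 0.8331
  D: TP=1176, FP=98+117+31=246, FN=41+43+57=141 → 2352/2739 = 0.8587
Macro-F1 score = mean = (0.6662 + 0.4343 + 0.8331 + 0.8587) / 4 = 0.698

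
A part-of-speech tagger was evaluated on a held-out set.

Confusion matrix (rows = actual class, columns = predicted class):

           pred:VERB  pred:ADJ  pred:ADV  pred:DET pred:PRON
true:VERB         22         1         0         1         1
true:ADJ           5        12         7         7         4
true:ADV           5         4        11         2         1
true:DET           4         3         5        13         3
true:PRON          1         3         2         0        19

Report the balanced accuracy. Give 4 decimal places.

Balanced accuracy = mean of per-class recall.
  VERB: recall = 22/25 = 0.88000
  ADJ: recall = 12/35 = 0.34286
  ADV: recall = 11/23 = 0.47826
  DET: recall = 13/28 = 0.46429
  PRON: recall = 19/25 = 0.76000
Mean = (0.88000 + 0.34286 + 0.47826 + 0.46429 + 0.76000) / 5 = 0.5851

0.5851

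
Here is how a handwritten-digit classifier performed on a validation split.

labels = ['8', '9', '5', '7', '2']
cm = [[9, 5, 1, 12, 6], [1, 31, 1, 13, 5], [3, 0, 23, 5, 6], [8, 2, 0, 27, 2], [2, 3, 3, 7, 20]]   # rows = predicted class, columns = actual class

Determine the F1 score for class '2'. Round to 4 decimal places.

F1 score = 2·TP/(2·TP+FP+FN).
2: TP=20, FP=2+3+3+7=15, FN=6+5+6+2=19 → 40/74 = 0.54054

0.5405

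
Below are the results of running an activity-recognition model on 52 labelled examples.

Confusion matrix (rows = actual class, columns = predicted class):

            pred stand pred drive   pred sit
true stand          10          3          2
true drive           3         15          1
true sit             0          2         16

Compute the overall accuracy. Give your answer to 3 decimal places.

Accuracy = trace / total = (10+15+16=41) / 52 = 41/52 = 0.788

0.788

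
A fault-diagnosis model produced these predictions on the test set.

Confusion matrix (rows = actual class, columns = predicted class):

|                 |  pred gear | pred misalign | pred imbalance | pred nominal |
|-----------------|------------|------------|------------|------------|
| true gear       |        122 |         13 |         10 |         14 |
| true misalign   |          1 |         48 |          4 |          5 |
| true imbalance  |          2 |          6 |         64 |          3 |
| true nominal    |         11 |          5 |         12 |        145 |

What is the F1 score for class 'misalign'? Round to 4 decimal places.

0.7385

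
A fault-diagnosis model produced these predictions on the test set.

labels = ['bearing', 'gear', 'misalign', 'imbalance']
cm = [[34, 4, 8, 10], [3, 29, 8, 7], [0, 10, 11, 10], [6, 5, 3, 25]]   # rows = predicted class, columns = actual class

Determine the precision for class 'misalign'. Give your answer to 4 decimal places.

0.3548

precision = TP/(TP+FP).
misalign: TP=11, FP=0+10+10=20 → 11/31 = 0.35484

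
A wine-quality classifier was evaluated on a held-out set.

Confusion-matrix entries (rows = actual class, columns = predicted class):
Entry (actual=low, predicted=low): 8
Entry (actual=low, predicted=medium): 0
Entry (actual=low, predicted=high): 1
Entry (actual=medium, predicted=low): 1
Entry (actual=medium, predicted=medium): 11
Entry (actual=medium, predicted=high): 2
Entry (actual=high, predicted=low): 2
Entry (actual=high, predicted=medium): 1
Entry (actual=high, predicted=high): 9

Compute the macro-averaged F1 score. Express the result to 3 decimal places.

Per-class F1 score (2·TP/(2·TP+FP+FN)):
  low: TP=8, FP=1+2=3, FN=0+1=1 → 16/20 = 0.8000
  medium: TP=11, FP=0+1=1, FN=1+2=3 → 22/26 = 0.8462
  high: TP=9, FP=1+2=3, FN=2+1=3 → 18/24 = 0.7500
Macro-F1 score = mean = (0.8000 + 0.8462 + 0.7500) / 3 = 0.799

0.799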